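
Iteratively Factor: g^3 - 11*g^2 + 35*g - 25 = (g - 5)*(g^2 - 6*g + 5) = (g - 5)*(g - 1)*(g - 5)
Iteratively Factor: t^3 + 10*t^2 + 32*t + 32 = (t + 4)*(t^2 + 6*t + 8) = (t + 2)*(t + 4)*(t + 4)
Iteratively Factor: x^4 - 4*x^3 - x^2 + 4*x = (x + 1)*(x^3 - 5*x^2 + 4*x) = x*(x + 1)*(x^2 - 5*x + 4) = x*(x - 4)*(x + 1)*(x - 1)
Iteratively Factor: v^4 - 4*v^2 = (v + 2)*(v^3 - 2*v^2) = v*(v + 2)*(v^2 - 2*v) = v^2*(v + 2)*(v - 2)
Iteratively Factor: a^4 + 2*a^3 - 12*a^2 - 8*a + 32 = (a + 4)*(a^3 - 2*a^2 - 4*a + 8) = (a - 2)*(a + 4)*(a^2 - 4) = (a - 2)^2*(a + 4)*(a + 2)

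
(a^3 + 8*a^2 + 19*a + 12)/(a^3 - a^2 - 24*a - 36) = (a^2 + 5*a + 4)/(a^2 - 4*a - 12)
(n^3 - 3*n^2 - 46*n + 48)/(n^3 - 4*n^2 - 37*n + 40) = (n + 6)/(n + 5)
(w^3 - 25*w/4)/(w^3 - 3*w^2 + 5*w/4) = (2*w + 5)/(2*w - 1)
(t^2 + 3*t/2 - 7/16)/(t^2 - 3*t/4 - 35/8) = (4*t - 1)/(2*(2*t - 5))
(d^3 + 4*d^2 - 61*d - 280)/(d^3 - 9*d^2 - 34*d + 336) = (d^2 + 12*d + 35)/(d^2 - d - 42)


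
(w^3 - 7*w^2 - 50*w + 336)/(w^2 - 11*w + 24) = (w^2 + w - 42)/(w - 3)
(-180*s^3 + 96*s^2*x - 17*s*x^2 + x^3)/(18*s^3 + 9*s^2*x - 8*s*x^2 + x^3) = (30*s^2 - 11*s*x + x^2)/(-3*s^2 - 2*s*x + x^2)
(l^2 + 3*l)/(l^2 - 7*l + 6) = l*(l + 3)/(l^2 - 7*l + 6)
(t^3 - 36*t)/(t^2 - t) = (t^2 - 36)/(t - 1)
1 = 1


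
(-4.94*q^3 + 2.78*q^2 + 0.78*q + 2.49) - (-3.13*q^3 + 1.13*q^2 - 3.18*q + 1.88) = -1.81*q^3 + 1.65*q^2 + 3.96*q + 0.61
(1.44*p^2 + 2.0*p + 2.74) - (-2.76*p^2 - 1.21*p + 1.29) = 4.2*p^2 + 3.21*p + 1.45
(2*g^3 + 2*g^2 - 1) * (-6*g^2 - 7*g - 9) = -12*g^5 - 26*g^4 - 32*g^3 - 12*g^2 + 7*g + 9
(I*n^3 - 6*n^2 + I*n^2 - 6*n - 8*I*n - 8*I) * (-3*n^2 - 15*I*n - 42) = -3*I*n^5 + 33*n^4 - 3*I*n^4 + 33*n^3 + 72*I*n^3 + 132*n^2 + 72*I*n^2 + 132*n + 336*I*n + 336*I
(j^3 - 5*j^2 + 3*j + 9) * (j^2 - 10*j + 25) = j^5 - 15*j^4 + 78*j^3 - 146*j^2 - 15*j + 225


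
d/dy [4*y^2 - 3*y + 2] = 8*y - 3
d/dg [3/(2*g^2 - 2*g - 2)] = 3*(1 - 2*g)/(2*(-g^2 + g + 1)^2)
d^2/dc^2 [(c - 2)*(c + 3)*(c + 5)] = 6*c + 12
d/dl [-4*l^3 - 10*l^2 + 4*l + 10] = -12*l^2 - 20*l + 4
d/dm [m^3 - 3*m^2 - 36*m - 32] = 3*m^2 - 6*m - 36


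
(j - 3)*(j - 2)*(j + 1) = j^3 - 4*j^2 + j + 6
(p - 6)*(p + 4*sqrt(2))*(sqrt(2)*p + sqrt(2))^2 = 2*p^4 - 8*p^3 + 8*sqrt(2)*p^3 - 32*sqrt(2)*p^2 - 22*p^2 - 88*sqrt(2)*p - 12*p - 48*sqrt(2)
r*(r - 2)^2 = r^3 - 4*r^2 + 4*r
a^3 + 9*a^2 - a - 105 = (a - 3)*(a + 5)*(a + 7)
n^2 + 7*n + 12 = (n + 3)*(n + 4)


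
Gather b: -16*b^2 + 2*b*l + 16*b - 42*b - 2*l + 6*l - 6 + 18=-16*b^2 + b*(2*l - 26) + 4*l + 12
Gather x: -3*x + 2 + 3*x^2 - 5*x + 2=3*x^2 - 8*x + 4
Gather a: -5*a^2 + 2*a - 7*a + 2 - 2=-5*a^2 - 5*a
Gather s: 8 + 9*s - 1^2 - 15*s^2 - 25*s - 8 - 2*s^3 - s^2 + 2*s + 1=-2*s^3 - 16*s^2 - 14*s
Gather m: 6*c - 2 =6*c - 2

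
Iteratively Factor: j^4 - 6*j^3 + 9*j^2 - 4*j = (j - 1)*(j^3 - 5*j^2 + 4*j) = j*(j - 1)*(j^2 - 5*j + 4) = j*(j - 1)^2*(j - 4)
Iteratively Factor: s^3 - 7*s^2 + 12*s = (s - 3)*(s^2 - 4*s) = (s - 4)*(s - 3)*(s)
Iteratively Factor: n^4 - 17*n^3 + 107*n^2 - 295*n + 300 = (n - 5)*(n^3 - 12*n^2 + 47*n - 60) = (n - 5)*(n - 3)*(n^2 - 9*n + 20) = (n - 5)*(n - 4)*(n - 3)*(n - 5)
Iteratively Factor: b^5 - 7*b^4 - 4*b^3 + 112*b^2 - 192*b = (b + 4)*(b^4 - 11*b^3 + 40*b^2 - 48*b) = (b - 3)*(b + 4)*(b^3 - 8*b^2 + 16*b) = (b - 4)*(b - 3)*(b + 4)*(b^2 - 4*b) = (b - 4)^2*(b - 3)*(b + 4)*(b)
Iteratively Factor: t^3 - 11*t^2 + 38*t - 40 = (t - 4)*(t^2 - 7*t + 10) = (t - 5)*(t - 4)*(t - 2)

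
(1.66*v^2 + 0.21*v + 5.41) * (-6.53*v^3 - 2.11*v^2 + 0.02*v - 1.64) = -10.8398*v^5 - 4.8739*v^4 - 35.7372*v^3 - 14.1333*v^2 - 0.2362*v - 8.8724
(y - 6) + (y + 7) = 2*y + 1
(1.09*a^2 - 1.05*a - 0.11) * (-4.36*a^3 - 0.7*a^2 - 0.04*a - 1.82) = -4.7524*a^5 + 3.815*a^4 + 1.171*a^3 - 1.8648*a^2 + 1.9154*a + 0.2002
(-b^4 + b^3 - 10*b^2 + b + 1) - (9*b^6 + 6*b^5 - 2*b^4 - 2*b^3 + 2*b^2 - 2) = -9*b^6 - 6*b^5 + b^4 + 3*b^3 - 12*b^2 + b + 3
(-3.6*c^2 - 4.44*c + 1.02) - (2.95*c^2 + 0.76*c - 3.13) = -6.55*c^2 - 5.2*c + 4.15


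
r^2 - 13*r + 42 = (r - 7)*(r - 6)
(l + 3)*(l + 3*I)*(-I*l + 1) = -I*l^3 + 4*l^2 - 3*I*l^2 + 12*l + 3*I*l + 9*I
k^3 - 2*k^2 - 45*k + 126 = (k - 6)*(k - 3)*(k + 7)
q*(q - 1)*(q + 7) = q^3 + 6*q^2 - 7*q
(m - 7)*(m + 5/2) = m^2 - 9*m/2 - 35/2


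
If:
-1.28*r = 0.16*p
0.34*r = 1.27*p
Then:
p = 0.00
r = 0.00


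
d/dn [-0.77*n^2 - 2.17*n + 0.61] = -1.54*n - 2.17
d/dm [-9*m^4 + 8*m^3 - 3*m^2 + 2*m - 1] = -36*m^3 + 24*m^2 - 6*m + 2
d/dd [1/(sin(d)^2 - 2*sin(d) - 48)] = 2*(1 - sin(d))*cos(d)/((sin(d) - 8)^2*(sin(d) + 6)^2)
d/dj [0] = 0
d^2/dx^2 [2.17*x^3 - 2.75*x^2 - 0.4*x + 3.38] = 13.02*x - 5.5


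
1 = 1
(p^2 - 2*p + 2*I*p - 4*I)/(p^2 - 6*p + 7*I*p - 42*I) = (p^2 + 2*p*(-1 + I) - 4*I)/(p^2 + p*(-6 + 7*I) - 42*I)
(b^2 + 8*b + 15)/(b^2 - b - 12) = (b + 5)/(b - 4)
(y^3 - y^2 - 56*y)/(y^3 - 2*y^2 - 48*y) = (y + 7)/(y + 6)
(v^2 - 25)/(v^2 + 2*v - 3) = (v^2 - 25)/(v^2 + 2*v - 3)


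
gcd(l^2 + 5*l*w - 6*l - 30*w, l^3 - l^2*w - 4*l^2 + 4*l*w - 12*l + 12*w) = l - 6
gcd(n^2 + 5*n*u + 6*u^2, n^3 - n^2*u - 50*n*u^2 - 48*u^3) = 1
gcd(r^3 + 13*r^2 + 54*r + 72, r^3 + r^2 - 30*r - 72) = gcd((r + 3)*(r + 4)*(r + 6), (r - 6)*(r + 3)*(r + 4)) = r^2 + 7*r + 12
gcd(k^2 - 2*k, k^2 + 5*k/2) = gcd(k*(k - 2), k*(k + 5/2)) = k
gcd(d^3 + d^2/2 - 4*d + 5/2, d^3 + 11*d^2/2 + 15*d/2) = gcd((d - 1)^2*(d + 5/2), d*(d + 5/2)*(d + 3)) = d + 5/2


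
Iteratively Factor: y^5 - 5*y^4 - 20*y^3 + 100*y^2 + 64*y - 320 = (y - 2)*(y^4 - 3*y^3 - 26*y^2 + 48*y + 160) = (y - 2)*(y + 2)*(y^3 - 5*y^2 - 16*y + 80) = (y - 2)*(y + 2)*(y + 4)*(y^2 - 9*y + 20) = (y - 5)*(y - 2)*(y + 2)*(y + 4)*(y - 4)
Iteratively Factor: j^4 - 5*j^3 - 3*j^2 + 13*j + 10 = (j - 2)*(j^3 - 3*j^2 - 9*j - 5) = (j - 2)*(j + 1)*(j^2 - 4*j - 5) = (j - 2)*(j + 1)^2*(j - 5)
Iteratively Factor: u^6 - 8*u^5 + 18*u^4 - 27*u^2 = (u - 3)*(u^5 - 5*u^4 + 3*u^3 + 9*u^2) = u*(u - 3)*(u^4 - 5*u^3 + 3*u^2 + 9*u) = u^2*(u - 3)*(u^3 - 5*u^2 + 3*u + 9) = u^2*(u - 3)*(u + 1)*(u^2 - 6*u + 9) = u^2*(u - 3)^2*(u + 1)*(u - 3)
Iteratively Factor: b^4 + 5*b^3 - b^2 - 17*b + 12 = (b - 1)*(b^3 + 6*b^2 + 5*b - 12) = (b - 1)*(b + 4)*(b^2 + 2*b - 3) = (b - 1)*(b + 3)*(b + 4)*(b - 1)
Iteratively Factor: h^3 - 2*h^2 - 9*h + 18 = (h + 3)*(h^2 - 5*h + 6) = (h - 3)*(h + 3)*(h - 2)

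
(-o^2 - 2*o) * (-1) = o^2 + 2*o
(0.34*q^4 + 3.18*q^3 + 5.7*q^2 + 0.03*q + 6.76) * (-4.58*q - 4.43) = -1.5572*q^5 - 16.0706*q^4 - 40.1934*q^3 - 25.3884*q^2 - 31.0937*q - 29.9468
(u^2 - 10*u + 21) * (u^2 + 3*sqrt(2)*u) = u^4 - 10*u^3 + 3*sqrt(2)*u^3 - 30*sqrt(2)*u^2 + 21*u^2 + 63*sqrt(2)*u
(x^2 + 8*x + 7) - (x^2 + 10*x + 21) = -2*x - 14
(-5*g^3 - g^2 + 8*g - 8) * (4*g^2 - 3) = -20*g^5 - 4*g^4 + 47*g^3 - 29*g^2 - 24*g + 24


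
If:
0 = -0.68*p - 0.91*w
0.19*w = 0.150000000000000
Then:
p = -1.06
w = 0.79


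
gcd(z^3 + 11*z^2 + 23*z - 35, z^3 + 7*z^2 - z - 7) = z^2 + 6*z - 7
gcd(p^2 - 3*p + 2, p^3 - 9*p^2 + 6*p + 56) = 1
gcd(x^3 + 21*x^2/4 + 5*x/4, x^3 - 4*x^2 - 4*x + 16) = 1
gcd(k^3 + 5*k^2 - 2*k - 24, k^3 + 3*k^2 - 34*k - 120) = k + 4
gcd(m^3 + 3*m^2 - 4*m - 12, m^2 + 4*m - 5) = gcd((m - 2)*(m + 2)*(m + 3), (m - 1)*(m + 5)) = 1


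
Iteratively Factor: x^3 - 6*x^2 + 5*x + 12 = (x + 1)*(x^2 - 7*x + 12) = (x - 3)*(x + 1)*(x - 4)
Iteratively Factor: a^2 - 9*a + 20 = (a - 4)*(a - 5)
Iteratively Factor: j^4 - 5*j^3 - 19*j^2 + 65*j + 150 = (j + 2)*(j^3 - 7*j^2 - 5*j + 75) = (j - 5)*(j + 2)*(j^2 - 2*j - 15) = (j - 5)*(j + 2)*(j + 3)*(j - 5)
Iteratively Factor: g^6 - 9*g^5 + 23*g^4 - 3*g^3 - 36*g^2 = (g - 4)*(g^5 - 5*g^4 + 3*g^3 + 9*g^2) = (g - 4)*(g + 1)*(g^4 - 6*g^3 + 9*g^2) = (g - 4)*(g - 3)*(g + 1)*(g^3 - 3*g^2) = (g - 4)*(g - 3)^2*(g + 1)*(g^2) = g*(g - 4)*(g - 3)^2*(g + 1)*(g)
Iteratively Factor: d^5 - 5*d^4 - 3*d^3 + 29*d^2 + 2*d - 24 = (d + 2)*(d^4 - 7*d^3 + 11*d^2 + 7*d - 12) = (d - 3)*(d + 2)*(d^3 - 4*d^2 - d + 4) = (d - 3)*(d - 1)*(d + 2)*(d^2 - 3*d - 4) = (d - 3)*(d - 1)*(d + 1)*(d + 2)*(d - 4)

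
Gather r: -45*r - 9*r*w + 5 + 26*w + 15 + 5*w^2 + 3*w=r*(-9*w - 45) + 5*w^2 + 29*w + 20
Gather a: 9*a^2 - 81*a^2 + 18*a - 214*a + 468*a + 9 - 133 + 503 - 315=-72*a^2 + 272*a + 64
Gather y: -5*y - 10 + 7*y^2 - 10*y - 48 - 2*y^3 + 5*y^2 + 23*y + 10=-2*y^3 + 12*y^2 + 8*y - 48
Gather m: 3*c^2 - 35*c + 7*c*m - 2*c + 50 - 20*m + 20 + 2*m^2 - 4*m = 3*c^2 - 37*c + 2*m^2 + m*(7*c - 24) + 70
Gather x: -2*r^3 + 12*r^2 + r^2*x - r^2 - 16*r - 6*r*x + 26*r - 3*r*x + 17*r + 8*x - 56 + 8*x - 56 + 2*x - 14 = -2*r^3 + 11*r^2 + 27*r + x*(r^2 - 9*r + 18) - 126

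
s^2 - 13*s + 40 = (s - 8)*(s - 5)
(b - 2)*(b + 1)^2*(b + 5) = b^4 + 5*b^3 - 3*b^2 - 17*b - 10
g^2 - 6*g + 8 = (g - 4)*(g - 2)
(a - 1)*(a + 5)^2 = a^3 + 9*a^2 + 15*a - 25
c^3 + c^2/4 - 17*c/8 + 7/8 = (c - 1)*(c - 1/2)*(c + 7/4)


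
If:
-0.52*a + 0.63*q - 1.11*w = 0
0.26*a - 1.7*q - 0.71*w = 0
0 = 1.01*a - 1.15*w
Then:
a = 0.00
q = 0.00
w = 0.00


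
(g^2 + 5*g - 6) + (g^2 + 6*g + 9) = 2*g^2 + 11*g + 3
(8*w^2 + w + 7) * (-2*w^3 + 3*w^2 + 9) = -16*w^5 + 22*w^4 - 11*w^3 + 93*w^2 + 9*w + 63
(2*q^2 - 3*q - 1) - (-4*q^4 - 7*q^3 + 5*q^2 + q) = 4*q^4 + 7*q^3 - 3*q^2 - 4*q - 1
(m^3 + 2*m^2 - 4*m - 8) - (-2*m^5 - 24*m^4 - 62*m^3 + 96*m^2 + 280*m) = 2*m^5 + 24*m^4 + 63*m^3 - 94*m^2 - 284*m - 8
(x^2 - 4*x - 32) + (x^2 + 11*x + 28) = 2*x^2 + 7*x - 4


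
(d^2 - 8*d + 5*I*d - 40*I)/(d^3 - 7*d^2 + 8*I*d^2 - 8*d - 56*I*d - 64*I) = (d + 5*I)/(d^2 + d*(1 + 8*I) + 8*I)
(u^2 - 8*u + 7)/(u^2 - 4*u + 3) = (u - 7)/(u - 3)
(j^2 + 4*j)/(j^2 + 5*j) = (j + 4)/(j + 5)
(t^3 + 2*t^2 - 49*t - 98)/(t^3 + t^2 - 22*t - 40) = (t^2 - 49)/(t^2 - t - 20)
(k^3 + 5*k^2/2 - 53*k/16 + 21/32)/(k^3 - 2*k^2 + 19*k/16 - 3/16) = (k + 7/2)/(k - 1)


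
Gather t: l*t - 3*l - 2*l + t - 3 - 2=-5*l + t*(l + 1) - 5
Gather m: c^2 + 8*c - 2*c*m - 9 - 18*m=c^2 + 8*c + m*(-2*c - 18) - 9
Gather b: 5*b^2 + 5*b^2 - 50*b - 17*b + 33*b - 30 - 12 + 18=10*b^2 - 34*b - 24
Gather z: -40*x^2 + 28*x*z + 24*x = -40*x^2 + 28*x*z + 24*x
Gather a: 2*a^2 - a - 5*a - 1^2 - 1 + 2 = 2*a^2 - 6*a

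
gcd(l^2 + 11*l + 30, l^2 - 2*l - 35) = l + 5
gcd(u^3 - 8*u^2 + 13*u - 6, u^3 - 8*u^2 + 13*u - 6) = u^3 - 8*u^2 + 13*u - 6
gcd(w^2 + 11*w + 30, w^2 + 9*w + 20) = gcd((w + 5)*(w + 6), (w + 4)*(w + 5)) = w + 5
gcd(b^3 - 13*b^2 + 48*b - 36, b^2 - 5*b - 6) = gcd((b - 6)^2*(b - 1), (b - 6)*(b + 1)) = b - 6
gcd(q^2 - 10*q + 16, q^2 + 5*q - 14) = q - 2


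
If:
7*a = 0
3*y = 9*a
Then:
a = 0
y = 0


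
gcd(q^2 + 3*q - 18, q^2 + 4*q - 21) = q - 3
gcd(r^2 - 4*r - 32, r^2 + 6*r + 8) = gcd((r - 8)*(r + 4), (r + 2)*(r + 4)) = r + 4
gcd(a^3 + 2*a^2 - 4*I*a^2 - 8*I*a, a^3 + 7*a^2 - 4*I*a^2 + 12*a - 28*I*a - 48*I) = a - 4*I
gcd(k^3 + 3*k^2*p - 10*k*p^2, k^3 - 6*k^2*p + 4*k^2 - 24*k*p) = k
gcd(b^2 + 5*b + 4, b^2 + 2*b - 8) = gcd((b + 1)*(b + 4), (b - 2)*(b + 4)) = b + 4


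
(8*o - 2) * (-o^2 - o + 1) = -8*o^3 - 6*o^2 + 10*o - 2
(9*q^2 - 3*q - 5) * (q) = 9*q^3 - 3*q^2 - 5*q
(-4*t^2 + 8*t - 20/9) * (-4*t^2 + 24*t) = 16*t^4 - 128*t^3 + 1808*t^2/9 - 160*t/3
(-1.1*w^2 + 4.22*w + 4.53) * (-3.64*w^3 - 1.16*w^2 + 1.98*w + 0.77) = 4.004*w^5 - 14.0848*w^4 - 23.5624*w^3 + 2.2538*w^2 + 12.2188*w + 3.4881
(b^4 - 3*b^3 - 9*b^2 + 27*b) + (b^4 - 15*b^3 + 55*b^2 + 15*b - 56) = 2*b^4 - 18*b^3 + 46*b^2 + 42*b - 56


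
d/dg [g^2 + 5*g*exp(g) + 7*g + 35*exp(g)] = 5*g*exp(g) + 2*g + 40*exp(g) + 7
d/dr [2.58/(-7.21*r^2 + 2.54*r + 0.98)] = (37.2036*r - 6.5532)/(-7.21*r^2 + 2.54*r + 0.98)^2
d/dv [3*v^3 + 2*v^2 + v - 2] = 9*v^2 + 4*v + 1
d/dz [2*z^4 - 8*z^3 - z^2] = 2*z*(4*z^2 - 12*z - 1)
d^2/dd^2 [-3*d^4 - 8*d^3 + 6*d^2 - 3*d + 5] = -36*d^2 - 48*d + 12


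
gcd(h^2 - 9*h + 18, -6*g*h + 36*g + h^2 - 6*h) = h - 6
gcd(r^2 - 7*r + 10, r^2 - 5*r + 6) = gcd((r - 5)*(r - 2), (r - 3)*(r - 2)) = r - 2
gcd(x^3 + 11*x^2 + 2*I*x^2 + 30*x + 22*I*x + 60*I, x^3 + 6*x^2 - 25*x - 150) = x^2 + 11*x + 30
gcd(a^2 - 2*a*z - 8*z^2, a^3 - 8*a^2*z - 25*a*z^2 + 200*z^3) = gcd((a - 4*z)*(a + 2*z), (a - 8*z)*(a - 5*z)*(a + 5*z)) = 1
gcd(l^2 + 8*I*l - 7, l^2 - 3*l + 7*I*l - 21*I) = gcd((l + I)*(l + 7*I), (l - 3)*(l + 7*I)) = l + 7*I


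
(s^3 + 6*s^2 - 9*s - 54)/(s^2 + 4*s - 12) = (s^2 - 9)/(s - 2)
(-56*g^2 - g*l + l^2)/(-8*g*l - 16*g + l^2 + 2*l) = (7*g + l)/(l + 2)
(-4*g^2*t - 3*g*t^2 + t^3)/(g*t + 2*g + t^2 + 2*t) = t*(-4*g + t)/(t + 2)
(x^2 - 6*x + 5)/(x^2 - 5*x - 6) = (-x^2 + 6*x - 5)/(-x^2 + 5*x + 6)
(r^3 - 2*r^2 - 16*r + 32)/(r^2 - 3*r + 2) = (r^2 - 16)/(r - 1)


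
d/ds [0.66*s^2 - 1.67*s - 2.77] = 1.32*s - 1.67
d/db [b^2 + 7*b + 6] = 2*b + 7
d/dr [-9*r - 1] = -9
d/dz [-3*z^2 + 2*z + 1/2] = 2 - 6*z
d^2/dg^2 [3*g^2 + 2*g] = 6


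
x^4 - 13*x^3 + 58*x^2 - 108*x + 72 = (x - 6)*(x - 3)*(x - 2)^2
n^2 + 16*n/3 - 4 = (n - 2/3)*(n + 6)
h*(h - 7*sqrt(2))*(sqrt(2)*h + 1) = sqrt(2)*h^3 - 13*h^2 - 7*sqrt(2)*h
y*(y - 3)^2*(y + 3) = y^4 - 3*y^3 - 9*y^2 + 27*y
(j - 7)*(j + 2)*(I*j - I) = I*j^3 - 6*I*j^2 - 9*I*j + 14*I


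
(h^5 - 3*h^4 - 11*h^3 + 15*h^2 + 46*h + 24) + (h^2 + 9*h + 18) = h^5 - 3*h^4 - 11*h^3 + 16*h^2 + 55*h + 42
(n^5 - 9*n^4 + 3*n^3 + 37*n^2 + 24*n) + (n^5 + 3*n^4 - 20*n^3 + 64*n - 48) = 2*n^5 - 6*n^4 - 17*n^3 + 37*n^2 + 88*n - 48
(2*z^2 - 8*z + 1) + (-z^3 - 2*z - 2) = -z^3 + 2*z^2 - 10*z - 1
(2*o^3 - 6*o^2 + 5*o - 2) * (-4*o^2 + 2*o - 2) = -8*o^5 + 28*o^4 - 36*o^3 + 30*o^2 - 14*o + 4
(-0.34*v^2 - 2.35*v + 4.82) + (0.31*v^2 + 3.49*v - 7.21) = -0.03*v^2 + 1.14*v - 2.39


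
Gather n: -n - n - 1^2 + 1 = -2*n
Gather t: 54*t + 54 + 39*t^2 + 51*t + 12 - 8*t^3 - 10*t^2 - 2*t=-8*t^3 + 29*t^2 + 103*t + 66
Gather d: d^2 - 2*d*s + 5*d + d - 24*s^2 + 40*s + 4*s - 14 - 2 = d^2 + d*(6 - 2*s) - 24*s^2 + 44*s - 16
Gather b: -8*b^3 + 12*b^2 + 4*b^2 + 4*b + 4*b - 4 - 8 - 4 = -8*b^3 + 16*b^2 + 8*b - 16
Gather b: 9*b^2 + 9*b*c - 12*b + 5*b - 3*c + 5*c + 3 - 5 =9*b^2 + b*(9*c - 7) + 2*c - 2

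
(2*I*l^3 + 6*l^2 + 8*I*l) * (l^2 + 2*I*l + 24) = 2*I*l^5 + 2*l^4 + 68*I*l^3 + 128*l^2 + 192*I*l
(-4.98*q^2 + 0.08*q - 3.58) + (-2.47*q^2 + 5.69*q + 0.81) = -7.45*q^2 + 5.77*q - 2.77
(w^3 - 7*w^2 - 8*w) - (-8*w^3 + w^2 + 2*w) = 9*w^3 - 8*w^2 - 10*w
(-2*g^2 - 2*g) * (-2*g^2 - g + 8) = 4*g^4 + 6*g^3 - 14*g^2 - 16*g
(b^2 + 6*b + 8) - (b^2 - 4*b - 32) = 10*b + 40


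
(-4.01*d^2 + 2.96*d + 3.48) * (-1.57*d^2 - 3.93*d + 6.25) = 6.2957*d^4 + 11.1121*d^3 - 42.1589*d^2 + 4.8236*d + 21.75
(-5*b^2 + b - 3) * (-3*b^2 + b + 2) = 15*b^4 - 8*b^3 - b - 6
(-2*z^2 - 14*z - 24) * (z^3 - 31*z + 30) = -2*z^5 - 14*z^4 + 38*z^3 + 374*z^2 + 324*z - 720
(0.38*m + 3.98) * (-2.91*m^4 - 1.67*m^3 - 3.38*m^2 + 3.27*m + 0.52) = -1.1058*m^5 - 12.2164*m^4 - 7.931*m^3 - 12.2098*m^2 + 13.2122*m + 2.0696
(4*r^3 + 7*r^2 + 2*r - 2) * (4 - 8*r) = -32*r^4 - 40*r^3 + 12*r^2 + 24*r - 8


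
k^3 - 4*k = k*(k - 2)*(k + 2)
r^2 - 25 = (r - 5)*(r + 5)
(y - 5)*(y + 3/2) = y^2 - 7*y/2 - 15/2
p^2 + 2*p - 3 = (p - 1)*(p + 3)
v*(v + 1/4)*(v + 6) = v^3 + 25*v^2/4 + 3*v/2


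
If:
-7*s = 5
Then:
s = -5/7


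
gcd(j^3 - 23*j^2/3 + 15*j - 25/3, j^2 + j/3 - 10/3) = j - 5/3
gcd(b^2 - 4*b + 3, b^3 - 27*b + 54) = b - 3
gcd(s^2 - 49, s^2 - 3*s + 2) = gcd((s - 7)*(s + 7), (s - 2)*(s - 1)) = 1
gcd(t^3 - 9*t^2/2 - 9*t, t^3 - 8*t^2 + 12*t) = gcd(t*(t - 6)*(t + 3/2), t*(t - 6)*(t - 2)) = t^2 - 6*t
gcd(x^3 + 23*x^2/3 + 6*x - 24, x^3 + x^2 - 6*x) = x + 3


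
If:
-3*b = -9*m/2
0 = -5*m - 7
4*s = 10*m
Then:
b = -21/10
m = -7/5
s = -7/2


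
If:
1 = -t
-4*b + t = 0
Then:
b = -1/4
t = -1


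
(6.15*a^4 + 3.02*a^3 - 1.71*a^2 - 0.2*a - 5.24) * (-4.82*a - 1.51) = -29.643*a^5 - 23.8429*a^4 + 3.682*a^3 + 3.5461*a^2 + 25.5588*a + 7.9124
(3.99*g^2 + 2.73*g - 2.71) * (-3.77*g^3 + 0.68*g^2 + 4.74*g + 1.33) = -15.0423*g^5 - 7.5789*g^4 + 30.9857*g^3 + 16.4041*g^2 - 9.2145*g - 3.6043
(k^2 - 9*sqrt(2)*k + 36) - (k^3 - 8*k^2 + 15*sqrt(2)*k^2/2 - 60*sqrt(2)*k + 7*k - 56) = -k^3 - 15*sqrt(2)*k^2/2 + 9*k^2 - 7*k + 51*sqrt(2)*k + 92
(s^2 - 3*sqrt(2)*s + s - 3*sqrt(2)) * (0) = 0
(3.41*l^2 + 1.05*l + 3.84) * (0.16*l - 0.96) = 0.5456*l^3 - 3.1056*l^2 - 0.3936*l - 3.6864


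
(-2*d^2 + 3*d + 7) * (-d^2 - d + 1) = 2*d^4 - d^3 - 12*d^2 - 4*d + 7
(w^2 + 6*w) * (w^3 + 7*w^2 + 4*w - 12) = w^5 + 13*w^4 + 46*w^3 + 12*w^2 - 72*w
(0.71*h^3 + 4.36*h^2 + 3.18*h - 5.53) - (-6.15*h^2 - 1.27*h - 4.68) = 0.71*h^3 + 10.51*h^2 + 4.45*h - 0.850000000000001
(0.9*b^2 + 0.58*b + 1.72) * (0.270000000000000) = 0.243*b^2 + 0.1566*b + 0.4644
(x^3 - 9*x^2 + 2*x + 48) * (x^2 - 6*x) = x^5 - 15*x^4 + 56*x^3 + 36*x^2 - 288*x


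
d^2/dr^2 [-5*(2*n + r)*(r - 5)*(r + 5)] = -20*n - 30*r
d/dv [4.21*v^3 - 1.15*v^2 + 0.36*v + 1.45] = 12.63*v^2 - 2.3*v + 0.36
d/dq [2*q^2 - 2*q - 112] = 4*q - 2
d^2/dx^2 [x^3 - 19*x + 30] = 6*x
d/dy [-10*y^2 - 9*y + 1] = -20*y - 9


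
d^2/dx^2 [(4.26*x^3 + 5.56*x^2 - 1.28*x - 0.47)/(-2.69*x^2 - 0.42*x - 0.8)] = (5.6843418860808e-14*x^5 - 5.6843418860808e-14*x^4 + 47.919904*x^3 + 83.608362*x^2 - 29.699724*x - 9.834024)/(19.465109*x^6 + 9.117486*x^5 + 18.790188*x^4 + 5.497128*x^3 + 5.58816*x^2 + 0.8064*x + 0.512)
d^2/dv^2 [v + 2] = 0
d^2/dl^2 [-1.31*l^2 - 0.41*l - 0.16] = -2.62000000000000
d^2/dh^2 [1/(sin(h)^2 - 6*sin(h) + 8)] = 2*(-2*sin(h)^4 + 9*sin(h)^3 + sin(h)^2 - 42*sin(h) + 28)/(sin(h)^2 - 6*sin(h) + 8)^3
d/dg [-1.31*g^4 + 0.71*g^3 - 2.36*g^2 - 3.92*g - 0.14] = -5.24*g^3 + 2.13*g^2 - 4.72*g - 3.92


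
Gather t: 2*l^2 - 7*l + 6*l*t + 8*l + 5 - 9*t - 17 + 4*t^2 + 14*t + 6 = 2*l^2 + l + 4*t^2 + t*(6*l + 5) - 6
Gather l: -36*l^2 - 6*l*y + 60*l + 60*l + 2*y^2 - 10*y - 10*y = -36*l^2 + l*(120 - 6*y) + 2*y^2 - 20*y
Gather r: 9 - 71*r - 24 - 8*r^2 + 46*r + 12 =-8*r^2 - 25*r - 3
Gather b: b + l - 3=b + l - 3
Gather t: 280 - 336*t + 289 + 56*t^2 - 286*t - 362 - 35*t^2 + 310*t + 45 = 21*t^2 - 312*t + 252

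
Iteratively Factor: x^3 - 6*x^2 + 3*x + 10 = (x - 2)*(x^2 - 4*x - 5) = (x - 2)*(x + 1)*(x - 5)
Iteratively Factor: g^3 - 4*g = (g + 2)*(g^2 - 2*g) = g*(g + 2)*(g - 2)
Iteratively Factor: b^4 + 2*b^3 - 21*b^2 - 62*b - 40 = (b + 2)*(b^3 - 21*b - 20) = (b + 1)*(b + 2)*(b^2 - b - 20) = (b + 1)*(b + 2)*(b + 4)*(b - 5)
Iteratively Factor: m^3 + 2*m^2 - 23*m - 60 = (m + 3)*(m^2 - m - 20) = (m + 3)*(m + 4)*(m - 5)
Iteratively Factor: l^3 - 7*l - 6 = (l + 1)*(l^2 - l - 6) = (l + 1)*(l + 2)*(l - 3)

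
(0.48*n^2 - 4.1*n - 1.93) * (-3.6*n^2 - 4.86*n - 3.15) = -1.728*n^4 + 12.4272*n^3 + 25.362*n^2 + 22.2948*n + 6.0795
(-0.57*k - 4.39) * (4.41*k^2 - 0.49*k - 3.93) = -2.5137*k^3 - 19.0806*k^2 + 4.3912*k + 17.2527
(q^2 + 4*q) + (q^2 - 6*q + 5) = 2*q^2 - 2*q + 5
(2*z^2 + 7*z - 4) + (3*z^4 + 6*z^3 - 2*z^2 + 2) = 3*z^4 + 6*z^3 + 7*z - 2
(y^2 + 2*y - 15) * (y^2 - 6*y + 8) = y^4 - 4*y^3 - 19*y^2 + 106*y - 120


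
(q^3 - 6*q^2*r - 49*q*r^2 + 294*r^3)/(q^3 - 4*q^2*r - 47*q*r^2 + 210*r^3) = (q - 7*r)/(q - 5*r)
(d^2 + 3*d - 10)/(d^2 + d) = (d^2 + 3*d - 10)/(d*(d + 1))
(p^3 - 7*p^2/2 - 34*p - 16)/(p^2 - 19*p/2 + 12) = (2*p^2 + 9*p + 4)/(2*p - 3)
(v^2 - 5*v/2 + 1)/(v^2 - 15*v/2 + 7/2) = (v - 2)/(v - 7)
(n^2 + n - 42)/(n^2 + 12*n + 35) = (n - 6)/(n + 5)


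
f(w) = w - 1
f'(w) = 1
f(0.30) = -0.70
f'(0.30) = 1.00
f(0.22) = -0.78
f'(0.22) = 1.00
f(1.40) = 0.40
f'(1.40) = 1.00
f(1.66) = 0.66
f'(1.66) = 1.00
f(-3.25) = -4.25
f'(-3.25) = 1.00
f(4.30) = 3.30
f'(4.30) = 1.00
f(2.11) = 1.11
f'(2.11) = 1.00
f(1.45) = 0.45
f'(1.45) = 1.00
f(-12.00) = -13.00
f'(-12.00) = 1.00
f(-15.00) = -16.00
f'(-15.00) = 1.00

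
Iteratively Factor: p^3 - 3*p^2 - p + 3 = (p - 1)*(p^2 - 2*p - 3) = (p - 3)*(p - 1)*(p + 1)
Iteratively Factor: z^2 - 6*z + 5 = (z - 1)*(z - 5)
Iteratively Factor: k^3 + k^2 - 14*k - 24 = (k - 4)*(k^2 + 5*k + 6) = (k - 4)*(k + 2)*(k + 3)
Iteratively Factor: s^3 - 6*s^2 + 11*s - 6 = (s - 1)*(s^2 - 5*s + 6) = (s - 3)*(s - 1)*(s - 2)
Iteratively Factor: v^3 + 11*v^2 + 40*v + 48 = (v + 4)*(v^2 + 7*v + 12) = (v + 4)^2*(v + 3)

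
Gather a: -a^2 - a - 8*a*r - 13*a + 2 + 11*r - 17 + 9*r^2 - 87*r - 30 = -a^2 + a*(-8*r - 14) + 9*r^2 - 76*r - 45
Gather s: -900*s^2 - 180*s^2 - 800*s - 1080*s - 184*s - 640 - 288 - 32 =-1080*s^2 - 2064*s - 960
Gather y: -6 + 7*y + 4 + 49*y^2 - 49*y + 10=49*y^2 - 42*y + 8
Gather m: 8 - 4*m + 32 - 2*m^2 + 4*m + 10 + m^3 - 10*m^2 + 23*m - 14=m^3 - 12*m^2 + 23*m + 36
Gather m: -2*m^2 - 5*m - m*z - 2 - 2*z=-2*m^2 + m*(-z - 5) - 2*z - 2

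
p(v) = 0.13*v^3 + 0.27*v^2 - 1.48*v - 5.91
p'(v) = 0.39*v^2 + 0.54*v - 1.48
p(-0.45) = -5.20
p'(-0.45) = -1.64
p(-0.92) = -4.42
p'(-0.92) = -1.65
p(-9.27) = -72.55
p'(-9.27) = 27.03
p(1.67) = -7.02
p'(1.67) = 0.51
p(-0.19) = -5.62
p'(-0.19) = -1.57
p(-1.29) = -3.83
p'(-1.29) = -1.53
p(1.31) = -7.09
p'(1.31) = -0.10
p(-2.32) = -2.65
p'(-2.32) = -0.63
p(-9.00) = -65.49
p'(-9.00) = 25.25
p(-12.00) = -173.91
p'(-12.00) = 48.20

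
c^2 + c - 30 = (c - 5)*(c + 6)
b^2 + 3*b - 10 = (b - 2)*(b + 5)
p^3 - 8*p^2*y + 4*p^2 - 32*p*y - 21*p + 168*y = (p - 3)*(p + 7)*(p - 8*y)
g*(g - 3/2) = g^2 - 3*g/2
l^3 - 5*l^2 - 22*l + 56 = (l - 7)*(l - 2)*(l + 4)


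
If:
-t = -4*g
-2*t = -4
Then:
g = 1/2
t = 2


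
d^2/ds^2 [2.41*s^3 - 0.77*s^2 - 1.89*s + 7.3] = 14.46*s - 1.54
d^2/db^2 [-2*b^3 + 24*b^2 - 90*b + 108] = 48 - 12*b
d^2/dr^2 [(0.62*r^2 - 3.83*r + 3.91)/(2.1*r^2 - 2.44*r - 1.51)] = (3.5527136788005e-15*r^4 - 27.42684*r^3 + 115.25472*r^2 - 193.07862*r + 102.4042)/(9.261*r^6 - 32.2812*r^5 + 17.53038*r^4 + 31.896656*r^3 - 12.605178*r^2 - 16.690332*r - 3.442951)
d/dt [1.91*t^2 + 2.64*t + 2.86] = 3.82*t + 2.64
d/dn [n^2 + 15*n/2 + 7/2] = 2*n + 15/2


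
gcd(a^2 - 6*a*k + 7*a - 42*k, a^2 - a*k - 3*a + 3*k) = 1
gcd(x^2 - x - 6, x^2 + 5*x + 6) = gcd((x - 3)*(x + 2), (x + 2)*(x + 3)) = x + 2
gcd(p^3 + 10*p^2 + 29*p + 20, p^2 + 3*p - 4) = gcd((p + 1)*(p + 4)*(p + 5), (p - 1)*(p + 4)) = p + 4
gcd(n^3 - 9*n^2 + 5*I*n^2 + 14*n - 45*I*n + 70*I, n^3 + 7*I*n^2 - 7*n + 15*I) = n + 5*I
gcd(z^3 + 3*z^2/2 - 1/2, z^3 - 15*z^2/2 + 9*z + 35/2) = z + 1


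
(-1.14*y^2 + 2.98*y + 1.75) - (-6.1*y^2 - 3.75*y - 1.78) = 4.96*y^2 + 6.73*y + 3.53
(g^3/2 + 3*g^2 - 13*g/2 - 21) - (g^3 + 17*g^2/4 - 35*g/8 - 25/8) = -g^3/2 - 5*g^2/4 - 17*g/8 - 143/8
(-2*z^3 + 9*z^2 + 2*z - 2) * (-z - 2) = 2*z^4 - 5*z^3 - 20*z^2 - 2*z + 4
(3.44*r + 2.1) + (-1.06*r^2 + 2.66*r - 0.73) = -1.06*r^2 + 6.1*r + 1.37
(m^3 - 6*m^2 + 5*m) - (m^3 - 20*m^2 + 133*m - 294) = 14*m^2 - 128*m + 294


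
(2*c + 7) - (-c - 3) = 3*c + 10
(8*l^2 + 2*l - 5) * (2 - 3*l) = -24*l^3 + 10*l^2 + 19*l - 10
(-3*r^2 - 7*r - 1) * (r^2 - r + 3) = -3*r^4 - 4*r^3 - 3*r^2 - 20*r - 3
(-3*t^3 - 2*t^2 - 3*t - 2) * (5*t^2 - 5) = -15*t^5 - 10*t^4 + 15*t + 10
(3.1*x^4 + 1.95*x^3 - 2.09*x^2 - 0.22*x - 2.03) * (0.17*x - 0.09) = 0.527*x^5 + 0.0525*x^4 - 0.5308*x^3 + 0.1507*x^2 - 0.3253*x + 0.1827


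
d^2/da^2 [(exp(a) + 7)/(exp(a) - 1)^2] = (exp(2*a) + 32*exp(a) + 15)*exp(a)/(exp(4*a) - 4*exp(3*a) + 6*exp(2*a) - 4*exp(a) + 1)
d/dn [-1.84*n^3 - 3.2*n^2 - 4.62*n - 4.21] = -5.52*n^2 - 6.4*n - 4.62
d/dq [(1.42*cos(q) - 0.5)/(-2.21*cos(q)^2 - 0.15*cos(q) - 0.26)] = (-3.1382*cos(q)^2 + 2.21*cos(q) + 0.4442)*sin(q)/(4.8841*cos(q)^4 + 0.663*cos(q)^3 + 1.1717*cos(q)^2 + 0.078*cos(q) + 0.0676)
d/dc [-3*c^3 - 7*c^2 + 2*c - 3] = -9*c^2 - 14*c + 2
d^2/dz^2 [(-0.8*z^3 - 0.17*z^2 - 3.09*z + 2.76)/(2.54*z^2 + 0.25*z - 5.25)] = (7.105427357601e-15*z^5 + 1.77635683940025e-15*z^4 - 61.090988*z^3 + 99.536796*z^2 - 369.0153*z + 56.4717)/(16.387064*z^6 + 4.8387*z^5 - 101.13645*z^4 - 19.986875*z^3 + 209.041875*z^2 + 20.671875*z - 144.703125)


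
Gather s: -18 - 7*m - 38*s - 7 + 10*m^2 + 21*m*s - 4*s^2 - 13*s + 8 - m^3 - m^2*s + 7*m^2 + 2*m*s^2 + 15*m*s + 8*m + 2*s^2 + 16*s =-m^3 + 17*m^2 + m + s^2*(2*m - 2) + s*(-m^2 + 36*m - 35) - 17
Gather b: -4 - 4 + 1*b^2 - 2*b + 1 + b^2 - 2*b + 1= 2*b^2 - 4*b - 6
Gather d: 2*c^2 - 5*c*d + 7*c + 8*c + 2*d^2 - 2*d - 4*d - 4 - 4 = 2*c^2 + 15*c + 2*d^2 + d*(-5*c - 6) - 8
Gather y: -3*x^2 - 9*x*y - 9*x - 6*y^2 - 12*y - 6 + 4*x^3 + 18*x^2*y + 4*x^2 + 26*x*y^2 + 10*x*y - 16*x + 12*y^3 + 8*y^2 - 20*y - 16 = 4*x^3 + x^2 - 25*x + 12*y^3 + y^2*(26*x + 2) + y*(18*x^2 + x - 32) - 22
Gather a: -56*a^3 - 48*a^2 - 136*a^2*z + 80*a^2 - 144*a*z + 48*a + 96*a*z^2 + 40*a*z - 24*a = -56*a^3 + a^2*(32 - 136*z) + a*(96*z^2 - 104*z + 24)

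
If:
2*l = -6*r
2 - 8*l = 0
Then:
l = 1/4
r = -1/12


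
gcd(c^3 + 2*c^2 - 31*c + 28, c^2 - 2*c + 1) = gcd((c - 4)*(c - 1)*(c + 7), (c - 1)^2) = c - 1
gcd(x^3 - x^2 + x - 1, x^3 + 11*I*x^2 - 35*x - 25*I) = x + I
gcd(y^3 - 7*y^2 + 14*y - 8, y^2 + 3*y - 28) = y - 4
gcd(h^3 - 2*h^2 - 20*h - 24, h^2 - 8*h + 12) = h - 6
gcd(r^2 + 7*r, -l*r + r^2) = r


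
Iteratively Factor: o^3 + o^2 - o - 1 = (o + 1)*(o^2 - 1) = (o + 1)^2*(o - 1)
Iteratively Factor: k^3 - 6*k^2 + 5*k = (k)*(k^2 - 6*k + 5) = k*(k - 5)*(k - 1)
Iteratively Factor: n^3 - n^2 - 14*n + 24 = (n + 4)*(n^2 - 5*n + 6) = (n - 2)*(n + 4)*(n - 3)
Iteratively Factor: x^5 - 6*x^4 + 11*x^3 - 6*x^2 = (x)*(x^4 - 6*x^3 + 11*x^2 - 6*x) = x*(x - 2)*(x^3 - 4*x^2 + 3*x) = x*(x - 3)*(x - 2)*(x^2 - x) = x^2*(x - 3)*(x - 2)*(x - 1)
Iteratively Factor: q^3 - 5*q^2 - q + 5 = (q + 1)*(q^2 - 6*q + 5) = (q - 1)*(q + 1)*(q - 5)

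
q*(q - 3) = q^2 - 3*q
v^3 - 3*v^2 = v^2*(v - 3)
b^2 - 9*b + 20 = (b - 5)*(b - 4)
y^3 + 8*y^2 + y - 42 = (y - 2)*(y + 3)*(y + 7)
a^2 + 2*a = a*(a + 2)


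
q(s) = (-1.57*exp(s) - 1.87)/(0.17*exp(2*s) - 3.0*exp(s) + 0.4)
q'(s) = (-1.57*exp(s) - 1.87)*(-0.34*exp(2*s) + 3.0*exp(s))/(0.17*exp(2*s) - 3.0*exp(s) + 0.4)^2 - 1.57*exp(s)/(0.17*exp(2*s) - 3.0*exp(s) + 0.4)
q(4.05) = -0.24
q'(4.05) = 0.35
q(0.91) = 0.96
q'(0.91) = -0.21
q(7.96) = -0.00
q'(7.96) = 0.00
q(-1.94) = 75.92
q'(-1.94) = -1158.40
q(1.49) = 0.92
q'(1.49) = 0.09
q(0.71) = 1.01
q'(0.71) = -0.31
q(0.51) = 1.09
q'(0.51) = -0.43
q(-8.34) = -4.68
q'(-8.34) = -0.01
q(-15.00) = -4.68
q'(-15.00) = 0.00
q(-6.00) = -4.77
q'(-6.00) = -0.10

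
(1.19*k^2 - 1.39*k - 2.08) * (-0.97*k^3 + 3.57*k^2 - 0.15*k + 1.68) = -1.1543*k^5 + 5.5966*k^4 - 3.1232*k^3 - 5.2179*k^2 - 2.0232*k - 3.4944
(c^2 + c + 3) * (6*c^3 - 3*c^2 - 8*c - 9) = 6*c^5 + 3*c^4 + 7*c^3 - 26*c^2 - 33*c - 27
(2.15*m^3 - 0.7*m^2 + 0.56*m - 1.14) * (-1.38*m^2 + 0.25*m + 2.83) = -2.967*m^5 + 1.5035*m^4 + 5.1367*m^3 - 0.2678*m^2 + 1.2998*m - 3.2262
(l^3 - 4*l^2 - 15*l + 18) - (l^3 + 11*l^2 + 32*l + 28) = -15*l^2 - 47*l - 10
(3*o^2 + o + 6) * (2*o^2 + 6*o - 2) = 6*o^4 + 20*o^3 + 12*o^2 + 34*o - 12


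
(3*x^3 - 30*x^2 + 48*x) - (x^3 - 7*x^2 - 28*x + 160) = 2*x^3 - 23*x^2 + 76*x - 160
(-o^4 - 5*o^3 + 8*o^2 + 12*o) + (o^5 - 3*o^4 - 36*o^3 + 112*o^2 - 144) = o^5 - 4*o^4 - 41*o^3 + 120*o^2 + 12*o - 144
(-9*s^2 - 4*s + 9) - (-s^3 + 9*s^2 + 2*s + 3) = s^3 - 18*s^2 - 6*s + 6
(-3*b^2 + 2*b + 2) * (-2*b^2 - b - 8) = 6*b^4 - b^3 + 18*b^2 - 18*b - 16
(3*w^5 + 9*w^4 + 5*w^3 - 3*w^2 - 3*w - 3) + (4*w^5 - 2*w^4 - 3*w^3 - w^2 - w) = 7*w^5 + 7*w^4 + 2*w^3 - 4*w^2 - 4*w - 3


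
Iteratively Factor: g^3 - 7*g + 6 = (g - 1)*(g^2 + g - 6) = (g - 1)*(g + 3)*(g - 2)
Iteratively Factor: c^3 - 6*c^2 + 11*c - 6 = (c - 1)*(c^2 - 5*c + 6) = (c - 3)*(c - 1)*(c - 2)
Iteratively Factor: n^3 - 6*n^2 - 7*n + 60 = (n - 5)*(n^2 - n - 12) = (n - 5)*(n - 4)*(n + 3)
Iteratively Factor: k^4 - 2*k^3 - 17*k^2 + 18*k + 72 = (k + 2)*(k^3 - 4*k^2 - 9*k + 36) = (k + 2)*(k + 3)*(k^2 - 7*k + 12) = (k - 4)*(k + 2)*(k + 3)*(k - 3)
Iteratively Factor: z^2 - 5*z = (z - 5)*(z)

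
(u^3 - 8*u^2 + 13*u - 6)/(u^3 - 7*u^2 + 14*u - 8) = (u^2 - 7*u + 6)/(u^2 - 6*u + 8)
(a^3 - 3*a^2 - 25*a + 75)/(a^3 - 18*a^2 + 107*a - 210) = (a^2 + 2*a - 15)/(a^2 - 13*a + 42)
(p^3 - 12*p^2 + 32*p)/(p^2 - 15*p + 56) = p*(p - 4)/(p - 7)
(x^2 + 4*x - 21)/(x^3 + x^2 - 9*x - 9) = (x + 7)/(x^2 + 4*x + 3)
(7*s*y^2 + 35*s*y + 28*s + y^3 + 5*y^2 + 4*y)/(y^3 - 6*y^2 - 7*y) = (7*s*y + 28*s + y^2 + 4*y)/(y*(y - 7))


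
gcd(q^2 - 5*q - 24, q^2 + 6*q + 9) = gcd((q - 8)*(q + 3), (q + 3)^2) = q + 3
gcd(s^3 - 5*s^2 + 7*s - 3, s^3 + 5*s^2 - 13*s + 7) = s^2 - 2*s + 1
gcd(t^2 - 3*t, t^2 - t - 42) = 1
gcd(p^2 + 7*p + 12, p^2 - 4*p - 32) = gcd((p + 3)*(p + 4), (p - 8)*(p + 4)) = p + 4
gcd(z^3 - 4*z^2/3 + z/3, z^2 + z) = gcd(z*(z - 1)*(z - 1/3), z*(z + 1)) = z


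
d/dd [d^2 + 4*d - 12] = 2*d + 4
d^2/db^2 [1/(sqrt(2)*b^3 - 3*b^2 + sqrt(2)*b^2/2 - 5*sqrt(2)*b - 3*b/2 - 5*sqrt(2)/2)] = 4*((-6*sqrt(2)*b - sqrt(2) + 6)*(-2*sqrt(2)*b^3 - sqrt(2)*b^2 + 6*b^2 + 3*b + 10*sqrt(2)*b + 5*sqrt(2)) - (-6*sqrt(2)*b^2 - 2*sqrt(2)*b + 12*b + 3 + 10*sqrt(2))^2)/(-2*sqrt(2)*b^3 - sqrt(2)*b^2 + 6*b^2 + 3*b + 10*sqrt(2)*b + 5*sqrt(2))^3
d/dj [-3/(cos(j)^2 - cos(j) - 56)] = 3*(1 - 2*cos(j))*sin(j)/(sin(j)^2 + cos(j) + 55)^2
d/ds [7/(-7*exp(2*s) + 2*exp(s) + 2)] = (98*exp(s) - 14)*exp(s)/(-7*exp(2*s) + 2*exp(s) + 2)^2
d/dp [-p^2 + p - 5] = 1 - 2*p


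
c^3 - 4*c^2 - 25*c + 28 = (c - 7)*(c - 1)*(c + 4)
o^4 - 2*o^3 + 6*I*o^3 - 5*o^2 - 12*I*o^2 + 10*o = o*(o - 2)*(o + I)*(o + 5*I)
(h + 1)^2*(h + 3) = h^3 + 5*h^2 + 7*h + 3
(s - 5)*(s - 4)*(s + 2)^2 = s^4 - 5*s^3 - 12*s^2 + 44*s + 80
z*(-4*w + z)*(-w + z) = 4*w^2*z - 5*w*z^2 + z^3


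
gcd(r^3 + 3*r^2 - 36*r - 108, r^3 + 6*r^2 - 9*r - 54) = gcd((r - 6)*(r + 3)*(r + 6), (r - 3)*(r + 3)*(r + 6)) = r^2 + 9*r + 18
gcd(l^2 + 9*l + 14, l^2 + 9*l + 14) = l^2 + 9*l + 14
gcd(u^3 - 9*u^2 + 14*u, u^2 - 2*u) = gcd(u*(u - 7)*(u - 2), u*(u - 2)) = u^2 - 2*u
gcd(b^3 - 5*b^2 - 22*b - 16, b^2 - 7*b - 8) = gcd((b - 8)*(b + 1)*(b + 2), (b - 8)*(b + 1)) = b^2 - 7*b - 8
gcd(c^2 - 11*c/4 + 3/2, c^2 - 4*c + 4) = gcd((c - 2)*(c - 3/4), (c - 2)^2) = c - 2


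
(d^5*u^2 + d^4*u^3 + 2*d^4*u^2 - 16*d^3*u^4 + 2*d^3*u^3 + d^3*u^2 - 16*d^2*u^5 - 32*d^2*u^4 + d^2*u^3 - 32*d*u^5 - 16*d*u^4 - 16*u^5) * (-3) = -3*d^5*u^2 - 3*d^4*u^3 - 6*d^4*u^2 + 48*d^3*u^4 - 6*d^3*u^3 - 3*d^3*u^2 + 48*d^2*u^5 + 96*d^2*u^4 - 3*d^2*u^3 + 96*d*u^5 + 48*d*u^4 + 48*u^5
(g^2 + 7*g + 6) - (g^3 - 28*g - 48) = -g^3 + g^2 + 35*g + 54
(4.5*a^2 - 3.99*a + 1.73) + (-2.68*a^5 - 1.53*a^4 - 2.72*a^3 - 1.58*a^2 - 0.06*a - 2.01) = -2.68*a^5 - 1.53*a^4 - 2.72*a^3 + 2.92*a^2 - 4.05*a - 0.28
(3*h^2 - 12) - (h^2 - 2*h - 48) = 2*h^2 + 2*h + 36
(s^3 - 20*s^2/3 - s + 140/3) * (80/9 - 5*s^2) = -5*s^5 + 100*s^4/3 + 125*s^3/9 - 7900*s^2/27 - 80*s/9 + 11200/27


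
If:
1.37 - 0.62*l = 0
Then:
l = 2.21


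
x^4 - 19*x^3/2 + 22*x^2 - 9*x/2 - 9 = (x - 6)*(x - 3)*(x - 1)*(x + 1/2)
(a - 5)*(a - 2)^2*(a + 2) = a^4 - 7*a^3 + 6*a^2 + 28*a - 40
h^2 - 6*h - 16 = (h - 8)*(h + 2)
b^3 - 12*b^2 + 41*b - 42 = (b - 7)*(b - 3)*(b - 2)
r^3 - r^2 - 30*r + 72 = (r - 4)*(r - 3)*(r + 6)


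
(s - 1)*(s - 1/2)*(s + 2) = s^3 + s^2/2 - 5*s/2 + 1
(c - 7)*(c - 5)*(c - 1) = c^3 - 13*c^2 + 47*c - 35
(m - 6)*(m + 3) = m^2 - 3*m - 18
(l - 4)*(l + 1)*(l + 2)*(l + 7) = l^4 + 6*l^3 - 17*l^2 - 78*l - 56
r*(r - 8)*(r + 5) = r^3 - 3*r^2 - 40*r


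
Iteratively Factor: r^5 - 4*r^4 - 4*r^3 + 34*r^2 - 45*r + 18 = (r - 3)*(r^4 - r^3 - 7*r^2 + 13*r - 6) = (r - 3)*(r - 1)*(r^3 - 7*r + 6) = (r - 3)*(r - 2)*(r - 1)*(r^2 + 2*r - 3) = (r - 3)*(r - 2)*(r - 1)^2*(r + 3)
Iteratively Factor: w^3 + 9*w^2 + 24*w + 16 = (w + 4)*(w^2 + 5*w + 4) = (w + 4)^2*(w + 1)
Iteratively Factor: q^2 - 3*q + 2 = (q - 2)*(q - 1)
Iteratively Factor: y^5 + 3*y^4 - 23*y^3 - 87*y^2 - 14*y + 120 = (y + 2)*(y^4 + y^3 - 25*y^2 - 37*y + 60) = (y + 2)*(y + 3)*(y^3 - 2*y^2 - 19*y + 20) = (y + 2)*(y + 3)*(y + 4)*(y^2 - 6*y + 5) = (y - 1)*(y + 2)*(y + 3)*(y + 4)*(y - 5)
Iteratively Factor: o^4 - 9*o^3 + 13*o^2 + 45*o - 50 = (o - 5)*(o^3 - 4*o^2 - 7*o + 10) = (o - 5)^2*(o^2 + o - 2) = (o - 5)^2*(o - 1)*(o + 2)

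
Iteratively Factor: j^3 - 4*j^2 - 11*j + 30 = (j - 2)*(j^2 - 2*j - 15) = (j - 5)*(j - 2)*(j + 3)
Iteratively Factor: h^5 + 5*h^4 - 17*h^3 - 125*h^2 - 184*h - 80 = (h + 1)*(h^4 + 4*h^3 - 21*h^2 - 104*h - 80) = (h + 1)*(h + 4)*(h^3 - 21*h - 20) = (h - 5)*(h + 1)*(h + 4)*(h^2 + 5*h + 4) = (h - 5)*(h + 1)^2*(h + 4)*(h + 4)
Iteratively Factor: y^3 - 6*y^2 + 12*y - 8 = (y - 2)*(y^2 - 4*y + 4) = (y - 2)^2*(y - 2)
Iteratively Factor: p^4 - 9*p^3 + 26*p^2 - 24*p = (p)*(p^3 - 9*p^2 + 26*p - 24) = p*(p - 2)*(p^2 - 7*p + 12) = p*(p - 4)*(p - 2)*(p - 3)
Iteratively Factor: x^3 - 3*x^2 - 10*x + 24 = (x + 3)*(x^2 - 6*x + 8) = (x - 4)*(x + 3)*(x - 2)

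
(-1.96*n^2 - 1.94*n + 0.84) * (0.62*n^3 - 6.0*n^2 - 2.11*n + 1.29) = -1.2152*n^5 + 10.5572*n^4 + 16.2964*n^3 - 3.475*n^2 - 4.275*n + 1.0836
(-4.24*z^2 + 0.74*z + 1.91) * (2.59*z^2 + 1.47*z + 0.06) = -10.9816*z^4 - 4.3162*z^3 + 5.7803*z^2 + 2.8521*z + 0.1146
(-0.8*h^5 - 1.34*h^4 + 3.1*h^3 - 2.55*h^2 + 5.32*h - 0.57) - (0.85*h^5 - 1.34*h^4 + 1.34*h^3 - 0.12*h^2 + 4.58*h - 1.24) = -1.65*h^5 + 1.76*h^3 - 2.43*h^2 + 0.74*h + 0.67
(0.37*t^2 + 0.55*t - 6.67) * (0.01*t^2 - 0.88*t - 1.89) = 0.0037*t^4 - 0.3201*t^3 - 1.25*t^2 + 4.8301*t + 12.6063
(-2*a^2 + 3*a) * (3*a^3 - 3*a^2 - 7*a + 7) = -6*a^5 + 15*a^4 + 5*a^3 - 35*a^2 + 21*a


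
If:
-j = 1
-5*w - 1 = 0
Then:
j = -1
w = -1/5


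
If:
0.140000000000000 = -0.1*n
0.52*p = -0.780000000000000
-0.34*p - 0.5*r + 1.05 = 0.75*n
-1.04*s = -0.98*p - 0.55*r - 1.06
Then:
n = -1.40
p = -1.50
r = 5.22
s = 2.37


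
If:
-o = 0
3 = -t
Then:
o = 0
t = -3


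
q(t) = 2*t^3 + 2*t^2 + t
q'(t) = 6*t^2 + 4*t + 1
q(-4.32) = -128.24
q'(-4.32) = 95.69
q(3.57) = 120.06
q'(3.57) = 91.75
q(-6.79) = -540.68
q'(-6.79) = 250.46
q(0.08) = 0.09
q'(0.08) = 1.36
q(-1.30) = -2.31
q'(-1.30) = 5.94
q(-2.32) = -16.53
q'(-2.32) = 24.01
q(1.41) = 10.99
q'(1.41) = 18.57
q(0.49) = 1.21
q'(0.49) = 4.40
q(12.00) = 3756.00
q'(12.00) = 913.00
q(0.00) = 0.00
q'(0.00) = 1.00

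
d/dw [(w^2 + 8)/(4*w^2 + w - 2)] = (w^2 - 68*w - 8)/(16*w^4 + 8*w^3 - 15*w^2 - 4*w + 4)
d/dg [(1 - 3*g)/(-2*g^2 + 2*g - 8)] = (3*g^2 - 3*g - (2*g - 1)*(3*g - 1) + 12)/(2*(g^2 - g + 4)^2)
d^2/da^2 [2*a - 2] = 0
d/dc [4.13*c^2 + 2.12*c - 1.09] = 8.26*c + 2.12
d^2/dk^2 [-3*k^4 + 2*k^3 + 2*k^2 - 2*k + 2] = -36*k^2 + 12*k + 4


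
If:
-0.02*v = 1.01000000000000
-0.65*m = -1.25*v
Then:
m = -97.12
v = -50.50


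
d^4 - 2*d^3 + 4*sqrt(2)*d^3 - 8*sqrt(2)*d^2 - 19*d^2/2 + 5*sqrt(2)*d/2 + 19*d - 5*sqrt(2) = (d - 2)*(d - sqrt(2)/2)^2*(d + 5*sqrt(2))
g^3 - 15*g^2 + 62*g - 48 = (g - 8)*(g - 6)*(g - 1)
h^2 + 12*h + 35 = (h + 5)*(h + 7)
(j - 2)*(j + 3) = j^2 + j - 6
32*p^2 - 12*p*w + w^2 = (-8*p + w)*(-4*p + w)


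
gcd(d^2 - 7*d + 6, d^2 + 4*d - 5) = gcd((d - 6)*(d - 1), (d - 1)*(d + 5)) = d - 1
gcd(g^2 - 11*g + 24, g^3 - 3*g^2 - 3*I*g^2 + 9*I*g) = g - 3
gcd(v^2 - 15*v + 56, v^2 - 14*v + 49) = v - 7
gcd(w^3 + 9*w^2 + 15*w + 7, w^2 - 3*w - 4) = w + 1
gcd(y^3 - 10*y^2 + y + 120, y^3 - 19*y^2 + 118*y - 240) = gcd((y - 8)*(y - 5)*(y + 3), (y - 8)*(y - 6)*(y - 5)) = y^2 - 13*y + 40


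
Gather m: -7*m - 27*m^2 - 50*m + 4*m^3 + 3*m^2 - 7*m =4*m^3 - 24*m^2 - 64*m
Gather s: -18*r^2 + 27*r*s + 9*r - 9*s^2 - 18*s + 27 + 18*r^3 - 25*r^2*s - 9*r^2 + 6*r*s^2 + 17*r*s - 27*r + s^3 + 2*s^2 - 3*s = 18*r^3 - 27*r^2 - 18*r + s^3 + s^2*(6*r - 7) + s*(-25*r^2 + 44*r - 21) + 27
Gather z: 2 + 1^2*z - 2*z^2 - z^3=-z^3 - 2*z^2 + z + 2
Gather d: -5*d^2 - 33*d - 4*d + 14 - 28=-5*d^2 - 37*d - 14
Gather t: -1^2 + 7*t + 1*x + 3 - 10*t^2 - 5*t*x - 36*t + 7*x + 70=-10*t^2 + t*(-5*x - 29) + 8*x + 72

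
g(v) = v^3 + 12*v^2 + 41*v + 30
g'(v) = 3*v^2 + 24*v + 41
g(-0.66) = 7.88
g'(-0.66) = 26.47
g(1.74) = 142.94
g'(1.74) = 91.84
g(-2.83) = -12.59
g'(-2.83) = -2.89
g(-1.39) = -6.49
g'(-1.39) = 13.44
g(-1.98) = -11.90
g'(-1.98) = 5.24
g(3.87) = 426.35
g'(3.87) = 178.81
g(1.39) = 112.86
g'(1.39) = 80.16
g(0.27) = 41.96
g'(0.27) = 47.70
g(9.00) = 2100.00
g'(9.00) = 500.00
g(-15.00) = -1260.00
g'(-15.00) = 356.00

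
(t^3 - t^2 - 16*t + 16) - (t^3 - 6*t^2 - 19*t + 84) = 5*t^2 + 3*t - 68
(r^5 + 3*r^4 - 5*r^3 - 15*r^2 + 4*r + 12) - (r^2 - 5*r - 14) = r^5 + 3*r^4 - 5*r^3 - 16*r^2 + 9*r + 26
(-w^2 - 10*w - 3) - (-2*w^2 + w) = w^2 - 11*w - 3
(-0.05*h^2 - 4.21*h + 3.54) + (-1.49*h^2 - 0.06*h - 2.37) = -1.54*h^2 - 4.27*h + 1.17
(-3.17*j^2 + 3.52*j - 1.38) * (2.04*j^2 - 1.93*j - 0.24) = -6.4668*j^4 + 13.2989*j^3 - 8.848*j^2 + 1.8186*j + 0.3312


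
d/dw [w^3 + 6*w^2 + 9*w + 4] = 3*w^2 + 12*w + 9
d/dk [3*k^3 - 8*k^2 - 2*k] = 9*k^2 - 16*k - 2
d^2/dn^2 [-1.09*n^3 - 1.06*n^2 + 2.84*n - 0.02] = -6.54*n - 2.12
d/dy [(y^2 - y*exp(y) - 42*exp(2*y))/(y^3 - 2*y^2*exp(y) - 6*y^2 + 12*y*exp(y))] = (y*(y^2 - 2*y*exp(y) - 6*y + 12*exp(y))*(-y*exp(y) + 2*y - 84*exp(2*y) - exp(y)) + (-y^2 + y*exp(y) + 42*exp(2*y))*(-2*y^2*exp(y) + 3*y^2 + 8*y*exp(y) - 12*y + 12*exp(y)))/(y^2*(y^2 - 2*y*exp(y) - 6*y + 12*exp(y))^2)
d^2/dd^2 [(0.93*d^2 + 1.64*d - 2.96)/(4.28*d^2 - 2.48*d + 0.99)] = (79.827136*d^3 - 348.97836*d^2 + 146.817696*d - 1.45010199999999)/(78.402752*d^6 - 136.288896*d^5 + 133.376784*d^4 - 78.302528*d^3 + 30.851172*d^2 - 7.291944*d + 0.970299)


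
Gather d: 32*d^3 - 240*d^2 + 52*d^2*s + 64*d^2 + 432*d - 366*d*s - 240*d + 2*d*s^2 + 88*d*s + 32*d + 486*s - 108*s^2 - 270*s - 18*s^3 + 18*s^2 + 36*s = 32*d^3 + d^2*(52*s - 176) + d*(2*s^2 - 278*s + 224) - 18*s^3 - 90*s^2 + 252*s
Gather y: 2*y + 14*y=16*y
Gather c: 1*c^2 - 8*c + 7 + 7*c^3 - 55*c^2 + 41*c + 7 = 7*c^3 - 54*c^2 + 33*c + 14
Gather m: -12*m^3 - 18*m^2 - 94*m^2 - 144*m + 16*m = -12*m^3 - 112*m^2 - 128*m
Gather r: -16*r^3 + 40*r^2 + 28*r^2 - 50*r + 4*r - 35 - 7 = -16*r^3 + 68*r^2 - 46*r - 42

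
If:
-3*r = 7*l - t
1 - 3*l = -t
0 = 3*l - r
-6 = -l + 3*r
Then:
No Solution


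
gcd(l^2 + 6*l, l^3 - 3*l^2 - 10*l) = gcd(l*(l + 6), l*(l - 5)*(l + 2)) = l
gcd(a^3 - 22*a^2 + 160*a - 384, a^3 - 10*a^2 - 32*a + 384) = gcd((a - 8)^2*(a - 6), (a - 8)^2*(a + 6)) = a^2 - 16*a + 64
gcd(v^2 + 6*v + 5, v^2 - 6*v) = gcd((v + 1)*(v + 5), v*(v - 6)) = 1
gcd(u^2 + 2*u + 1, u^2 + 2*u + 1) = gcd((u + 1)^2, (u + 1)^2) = u^2 + 2*u + 1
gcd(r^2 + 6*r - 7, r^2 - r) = r - 1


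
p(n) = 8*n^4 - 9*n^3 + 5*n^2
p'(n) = 32*n^3 - 27*n^2 + 10*n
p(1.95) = 67.95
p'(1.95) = 154.11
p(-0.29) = 0.70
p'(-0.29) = -5.95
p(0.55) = 0.75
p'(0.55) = 2.66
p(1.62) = 29.96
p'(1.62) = 81.39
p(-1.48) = 78.51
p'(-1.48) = -177.68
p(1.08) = 5.38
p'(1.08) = 19.62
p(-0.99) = 21.32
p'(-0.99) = -67.41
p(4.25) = 2009.45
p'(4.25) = 2011.31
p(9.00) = 46332.00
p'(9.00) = 21231.00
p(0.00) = 0.00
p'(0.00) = 0.00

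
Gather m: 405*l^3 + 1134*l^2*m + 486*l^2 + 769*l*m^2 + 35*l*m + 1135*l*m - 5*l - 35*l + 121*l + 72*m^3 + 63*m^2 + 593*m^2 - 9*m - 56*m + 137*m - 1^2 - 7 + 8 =405*l^3 + 486*l^2 + 81*l + 72*m^3 + m^2*(769*l + 656) + m*(1134*l^2 + 1170*l + 72)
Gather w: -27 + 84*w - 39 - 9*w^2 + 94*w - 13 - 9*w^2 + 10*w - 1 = -18*w^2 + 188*w - 80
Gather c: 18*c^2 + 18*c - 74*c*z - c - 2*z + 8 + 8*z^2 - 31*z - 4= 18*c^2 + c*(17 - 74*z) + 8*z^2 - 33*z + 4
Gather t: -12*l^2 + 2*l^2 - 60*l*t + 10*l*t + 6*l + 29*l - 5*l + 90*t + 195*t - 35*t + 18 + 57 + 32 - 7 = -10*l^2 + 30*l + t*(250 - 50*l) + 100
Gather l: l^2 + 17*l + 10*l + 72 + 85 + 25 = l^2 + 27*l + 182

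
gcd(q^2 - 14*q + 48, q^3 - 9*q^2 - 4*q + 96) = q - 8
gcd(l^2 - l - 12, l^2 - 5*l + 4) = l - 4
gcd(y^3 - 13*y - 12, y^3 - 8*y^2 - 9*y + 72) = y + 3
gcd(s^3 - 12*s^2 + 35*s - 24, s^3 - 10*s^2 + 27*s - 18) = s^2 - 4*s + 3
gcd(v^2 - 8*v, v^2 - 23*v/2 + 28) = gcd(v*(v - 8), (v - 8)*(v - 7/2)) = v - 8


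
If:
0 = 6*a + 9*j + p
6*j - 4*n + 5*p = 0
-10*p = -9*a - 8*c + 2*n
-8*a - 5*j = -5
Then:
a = 5*p/42 + 15/14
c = 19*p/14 - 165/112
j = -4*p/21 - 5/7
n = 27*p/28 - 15/14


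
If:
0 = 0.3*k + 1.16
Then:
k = -3.87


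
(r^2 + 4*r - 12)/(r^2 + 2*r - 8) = (r + 6)/(r + 4)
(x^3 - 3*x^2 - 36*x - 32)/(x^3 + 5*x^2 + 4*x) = (x - 8)/x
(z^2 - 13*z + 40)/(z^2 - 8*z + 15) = (z - 8)/(z - 3)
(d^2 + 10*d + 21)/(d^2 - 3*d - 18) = (d + 7)/(d - 6)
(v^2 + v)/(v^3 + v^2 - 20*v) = (v + 1)/(v^2 + v - 20)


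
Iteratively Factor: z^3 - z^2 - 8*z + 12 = (z - 2)*(z^2 + z - 6) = (z - 2)*(z + 3)*(z - 2)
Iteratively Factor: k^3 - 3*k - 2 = (k + 1)*(k^2 - k - 2) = (k + 1)^2*(k - 2)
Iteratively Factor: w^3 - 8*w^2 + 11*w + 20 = (w + 1)*(w^2 - 9*w + 20) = (w - 4)*(w + 1)*(w - 5)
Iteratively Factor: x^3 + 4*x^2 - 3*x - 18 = (x - 2)*(x^2 + 6*x + 9) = (x - 2)*(x + 3)*(x + 3)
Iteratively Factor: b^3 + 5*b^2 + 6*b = (b + 2)*(b^2 + 3*b) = b*(b + 2)*(b + 3)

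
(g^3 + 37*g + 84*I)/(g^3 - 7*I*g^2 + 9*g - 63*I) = (g + 4*I)/(g - 3*I)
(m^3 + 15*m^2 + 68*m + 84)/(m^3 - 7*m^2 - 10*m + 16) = (m^2 + 13*m + 42)/(m^2 - 9*m + 8)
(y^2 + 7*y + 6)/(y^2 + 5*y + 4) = (y + 6)/(y + 4)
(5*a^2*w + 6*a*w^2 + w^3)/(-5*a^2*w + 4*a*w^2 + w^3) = (a + w)/(-a + w)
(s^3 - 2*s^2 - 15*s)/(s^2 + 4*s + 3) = s*(s - 5)/(s + 1)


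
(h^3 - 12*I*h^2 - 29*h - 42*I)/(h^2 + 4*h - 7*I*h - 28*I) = (h^2 - 5*I*h + 6)/(h + 4)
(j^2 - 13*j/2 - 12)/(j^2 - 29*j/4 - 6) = 2*(2*j + 3)/(4*j + 3)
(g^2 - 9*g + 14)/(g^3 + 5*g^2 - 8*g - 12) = (g - 7)/(g^2 + 7*g + 6)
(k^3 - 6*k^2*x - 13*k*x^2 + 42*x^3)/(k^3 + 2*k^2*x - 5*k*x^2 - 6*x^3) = (k - 7*x)/(k + x)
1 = 1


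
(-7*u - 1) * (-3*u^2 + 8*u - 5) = 21*u^3 - 53*u^2 + 27*u + 5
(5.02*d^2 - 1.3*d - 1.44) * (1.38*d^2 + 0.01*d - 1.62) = 6.9276*d^4 - 1.7438*d^3 - 10.1326*d^2 + 2.0916*d + 2.3328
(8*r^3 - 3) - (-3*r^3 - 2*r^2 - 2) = 11*r^3 + 2*r^2 - 1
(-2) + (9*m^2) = 9*m^2 - 2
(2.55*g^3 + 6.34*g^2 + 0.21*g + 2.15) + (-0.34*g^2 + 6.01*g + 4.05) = 2.55*g^3 + 6.0*g^2 + 6.22*g + 6.2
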